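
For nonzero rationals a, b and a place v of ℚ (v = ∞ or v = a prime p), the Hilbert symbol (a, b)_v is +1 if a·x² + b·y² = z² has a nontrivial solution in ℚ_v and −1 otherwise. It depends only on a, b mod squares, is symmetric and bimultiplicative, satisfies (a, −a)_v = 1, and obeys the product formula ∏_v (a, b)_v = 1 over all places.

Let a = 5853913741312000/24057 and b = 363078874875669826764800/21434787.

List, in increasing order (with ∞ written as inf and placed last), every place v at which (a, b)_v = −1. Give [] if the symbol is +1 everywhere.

Mod squares: a ≡ 19635, b ≡ 51. Check v ∈ {∞, 2, 3, 5, 7, 11, 13, 17, 29}.
v=3: a=3^-7·(≡2), b=3^-11·(≡2) mod 3; (2|3)=-1, (2|3)=-1; (−1)^{-7·-11·1}·(-1)^-11·(-1)^-7 = -1.
v=17: a=17^1·(≡8), b=17^1·(≡14) mod 17; (8|17)=+1, (14|17)=-1; (−1)^{1·1·8}·(+1)^1·(-1)^1 = -1.
v=11: a=11^-1·(≡5), b=11^-2·(≡10) mod 11; (5|11)=+1, (10|11)=-1; (−1)^{-1·-2·5}·(+1)^-2·(-1)^-1 = -1.
v=5: a=5^3·(≡3), b=5^2·(≡1) mod 5; (3|5)=-1, (1|5)=+1; (−1)^{3·2·2}·(-1)^2·(+1)^3 = +1.
v=13: a=13^4·(≡8), b=13^6·(≡1) mod 13; (8|13)=-1, (1|13)=+1; (−1)^{4·6·6}·(-1)^6·(+1)^4 = +1.
v=7: a=7^1·(≡6), b=7^2·(≡2) mod 7; (6|7)=-1, (2|7)=+1; (−1)^{1·2·3}·(-1)^2·(+1)^1 = +1.
v=29: a=29^2·(≡14), b=29^2·(≡7) mod 29; (14|29)=-1, (7|29)=+1; (−1)^{2·2·14}·(-1)^2·(+1)^2 = +1.
v=2: v_2(a)=14, v_2(b)=32; units ≡ 3, 3 (mod 8); ε·ε+αω+βω = 1·1+14·1+32·1 ≡ 1  ⇒  (a,b)_2 = -1.
v=∞: 19635 > 0 and 51 > 0  ⇒  (a,b)_∞ = +1.
(19635, 51 / ℚ) ramifies at {2, 3, 11, 17}: a division algebra.

[2, 3, 11, 17]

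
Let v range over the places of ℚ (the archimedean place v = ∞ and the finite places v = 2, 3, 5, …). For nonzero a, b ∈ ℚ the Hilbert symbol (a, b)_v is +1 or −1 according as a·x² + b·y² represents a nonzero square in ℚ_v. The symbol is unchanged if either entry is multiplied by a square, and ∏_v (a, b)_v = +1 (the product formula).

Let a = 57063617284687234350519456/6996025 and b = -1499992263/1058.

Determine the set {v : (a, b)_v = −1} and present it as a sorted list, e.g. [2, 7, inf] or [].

(a, b) ≡ (4794, -755854) mod (ℚ^×)²; places V = {2, 3, 5, 7, 11, 17, 23, 43, 47, ∞}.
(a,b)_47: α=3, u≡14; β=1, v≡20 (mod 47); (14|47)=+1, (20|47)=-1; sign (−1)^1·+1^1·-1^3 = +1.
(a,b)_3: α=17, u≡2; β=4, v≡2 (mod 3); (2|3)=-1, (2|3)=-1; sign (−1)^0·-1^4·-1^17 = -1.
(a,b)_23: α=-4, u≡15; β=-2, v≡1 (mod 23); (15|23)=-1, (1|23)=+1; sign (−1)^0·-1^-2·+1^-4 = +1.
(a,b)_11: α=4, u≡5; β=1, v≡4 (mod 11); (5|11)=+1, (4|11)=+1; sign (−1)^0·+1^1·+1^4 = +1.
(a,b)_17: α=3, u≡12; β=1, v≡10 (mod 17); (12|17)=-1, (10|17)=-1; sign (−1)^0·-1^1·-1^3 = +1.
(a,b)_∞: sgn(4794)=+, sgn(-755854)=−, so +1.
(a,b)_7: α=0, u≡3; β=2, v≡5 (mod 7); (3|7)=-1, (5|7)=-1; sign (−1)^0·-1^2·-1^0 = +1.
(a,b)_2: α=5, β=-1; u≡5, v≡1 (mod 8); ε(u)ε(v)=0·0, αω(v)=5·0, βω(u)=-1·1; sum ≡ 1  ⇒  -1.
(a,b)_5: α=-2, u≡1; β=0, v≡4 (mod 5); (1|5)=+1, (4|5)=+1; sign (−1)^0·+1^0·+1^-2 = +1.
(a,b)_43: α=2, u≡36; β=1, v≡13 (mod 43); (36|43)=+1, (13|43)=+1; sign (−1)^0·+1^1·+1^2 = +1.
(4794, -755854 / ℚ) ramifies at {2, 3}: a division algebra.

[2, 3]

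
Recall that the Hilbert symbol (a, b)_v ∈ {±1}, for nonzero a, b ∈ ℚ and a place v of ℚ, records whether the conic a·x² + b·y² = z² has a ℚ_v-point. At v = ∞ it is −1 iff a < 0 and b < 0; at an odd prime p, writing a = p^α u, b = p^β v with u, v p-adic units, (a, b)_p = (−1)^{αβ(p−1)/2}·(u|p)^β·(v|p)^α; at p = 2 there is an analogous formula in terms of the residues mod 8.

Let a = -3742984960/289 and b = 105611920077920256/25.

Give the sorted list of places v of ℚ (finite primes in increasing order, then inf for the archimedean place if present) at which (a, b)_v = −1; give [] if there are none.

(a, b) ≡ (-715, 6006) mod (ℚ^×)²; places V = {2, 3, 5, 7, 11, 13, 17, 19, ∞}.
(a,b)_2: α=8, β=11; u≡5, v≡3 (mod 8); ε(u)ε(v)=0·1, αω(v)=8·1, βω(u)=11·1; sum ≡ 1  ⇒  -1.
(a,b)_5: α=1, u≡2; β=-2, v≡1 (mod 5); (2|5)=-1, (1|5)=+1; sign (−1)^0·-1^-2·+1^1 = +1.
(a,b)_∞: sgn(-715)=−, sgn(6006)=+, so +1.
(a,b)_7: α=0, u≡3; β=1, v≡4 (mod 7); (3|7)=-1, (4|7)=+1; sign (−1)^0·-1^1·+1^0 = -1.
(a,b)_19: α=0, u≡17; β=4, v≡10 (mod 19); (17|19)=+1, (10|19)=-1; sign (−1)^0·+1^4·-1^0 = +1.
(a,b)_3: α=0, u≡2; β=3, v≡1 (mod 3); (2|3)=-1, (1|3)=+1; sign (−1)^0·-1^3·+1^0 = -1.
(a,b)_13: α=3, u≡3; β=1, v≡7 (mod 13); (3|13)=+1, (7|13)=-1; sign (−1)^0·+1^1·-1^3 = -1.
(a,b)_11: α=3, u≡4; β=5, v≡7 (mod 11); (4|11)=+1, (7|11)=-1; sign (−1)^1·+1^5·-1^3 = +1.
(a,b)_17: α=-2, u≡2; β=0, v≡12 (mod 17); (2|17)=+1, (12|17)=-1; sign (−1)^0·+1^0·-1^-2 = +1.
Ram(-715, 6006) = {2, 3, 7, 13}; no ℚ_2-point on the conic.

[2, 3, 7, 13]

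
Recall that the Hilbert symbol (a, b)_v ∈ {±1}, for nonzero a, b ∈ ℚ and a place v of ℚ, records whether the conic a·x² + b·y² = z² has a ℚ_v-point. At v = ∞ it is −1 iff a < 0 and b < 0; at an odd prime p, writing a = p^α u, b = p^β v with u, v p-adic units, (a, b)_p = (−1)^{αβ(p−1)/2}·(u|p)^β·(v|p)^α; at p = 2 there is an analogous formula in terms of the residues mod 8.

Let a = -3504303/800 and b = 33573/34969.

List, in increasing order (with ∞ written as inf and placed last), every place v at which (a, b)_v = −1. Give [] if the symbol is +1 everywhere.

(a, b) ≡ (-9614, 93) mod (ℚ^×)²; places V = {2, 3, 5, 11, 17, 19, 23, 31, ∞}.
(a,b)_31: α=0, u≡26; β=1, v≡29 (mod 31); (26|31)=-1, (29|31)=-1; sign (−1)^0·-1^1·-1^0 = -1.
(a,b)_17: α=0, u≡9; β=-2, v≡16 (mod 17); (9|17)=+1, (16|17)=+1; sign (−1)^0·+1^-2·+1^0 = +1.
(a,b)_11: α=1, u≡8; β=-2, v≡4 (mod 11); (8|11)=-1, (4|11)=+1; sign (−1)^0·-1^-2·+1^1 = +1.
(a,b)_3: α=6, u≡1; β=1, v≡1 (mod 3); (1|3)=+1, (1|3)=+1; sign (−1)^0·+1^1·+1^6 = +1.
(a,b)_19: α=1, u≡17; β=2, v≡4 (mod 19); (17|19)=+1, (4|19)=+1; sign (−1)^0·+1^2·+1^1 = +1.
(a,b)_2: α=-5, β=0; u≡1, v≡5 (mod 8); ε(u)ε(v)=0·0, αω(v)=-5·1, βω(u)=0·0; sum ≡ 1  ⇒  -1.
(a,b)_∞: sgn(-9614)=−, sgn(93)=+, so +1.
(a,b)_23: α=1, u≡11; β=0, v≡12 (mod 23); (11|23)=-1, (12|23)=+1; sign (−1)^0·-1^0·+1^1 = +1.
(a,b)_5: α=-2, u≡1; β=0, v≡2 (mod 5); (1|5)=+1, (2|5)=-1; sign (−1)^0·+1^0·-1^-2 = +1.
|Ram(-9614, 93)| = 2, even; anisotropic at {2, 31}.

[2, 31]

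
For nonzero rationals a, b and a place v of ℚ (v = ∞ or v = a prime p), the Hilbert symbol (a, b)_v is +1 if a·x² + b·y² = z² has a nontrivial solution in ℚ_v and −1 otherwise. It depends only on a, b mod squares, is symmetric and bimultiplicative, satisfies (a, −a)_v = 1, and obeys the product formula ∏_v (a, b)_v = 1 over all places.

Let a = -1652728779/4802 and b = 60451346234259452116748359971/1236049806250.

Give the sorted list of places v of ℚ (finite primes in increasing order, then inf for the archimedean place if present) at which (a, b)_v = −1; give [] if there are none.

(a, b) ≡ (-77142, 147469790) mod (ℚ^×)²; places V = {2, 3, 5, 7, 11, 13, 23, 31, 37, 41, 43, ∞}.
(a,b)_13: α=1, u≡2; β=3, v≡9 (mod 13); (2|13)=-1, (9|13)=+1; sign (−1)^0·-1^3·+1^1 = -1.
(a,b)_31: α=0, u≡6; β=1, v≡2 (mod 31); (6|31)=-1, (2|31)=+1; sign (−1)^0·-1^1·+1^0 = -1.
(a,b)_5: α=0, u≡3; β=-5, v≡2 (mod 5); (3|5)=-1, (2|5)=-1; sign (−1)^0·-1^-5·-1^0 = -1.
(a,b)_2: α=-1, β=-1; u≡5, v≡7 (mod 8); ε(u)ε(v)=0·1, αω(v)=-1·0, βω(u)=-1·1; sum ≡ 1  ⇒  -1.
(a,b)_37: α=0, u≡11; β=1, v≡36 (mod 37); (11|37)=+1, (36|37)=+1; sign (−1)^0·+1^1·+1^0 = +1.
(a,b)_43: α=1, u≡34; β=3, v≡28 (mod 43); (34|43)=-1, (28|43)=-1; sign (−1)^1·-1^3·-1^1 = -1.
(a,b)_∞: sgn(-77142)=−, sgn(147469790)=+, so +1.
(a,b)_23: α=3, u≡9; β=5, v≡10 (mod 23); (9|23)=+1, (10|23)=-1; sign (−1)^1·+1^5·-1^3 = +1.
(a,b)_41: α=0, u≡8; β=-2, v≡15 (mod 41); (8|41)=+1, (15|41)=-1; sign (−1)^0·+1^-2·-1^0 = +1.
(a,b)_3: α=5, u≡2; β=18, v≡2 (mod 3); (2|3)=-1, (2|3)=-1; sign (−1)^0·-1^18·-1^5 = -1.
(a,b)_7: α=-4, u≡6; β=-6, v≡6 (mod 7); (6|7)=-1, (6|7)=-1; sign (−1)^0·-1^-6·-1^-4 = +1.
(a,b)_11: α=0, u≡4; β=2, v≡2 (mod 11); (4|11)=+1, (2|11)=-1; sign (−1)^0·+1^2·-1^0 = +1.
Ram(-77142, 147469790) = {2, 3, 5, 13, 31, 43}; no ℚ_2-point on the conic.

[2, 3, 5, 13, 31, 43]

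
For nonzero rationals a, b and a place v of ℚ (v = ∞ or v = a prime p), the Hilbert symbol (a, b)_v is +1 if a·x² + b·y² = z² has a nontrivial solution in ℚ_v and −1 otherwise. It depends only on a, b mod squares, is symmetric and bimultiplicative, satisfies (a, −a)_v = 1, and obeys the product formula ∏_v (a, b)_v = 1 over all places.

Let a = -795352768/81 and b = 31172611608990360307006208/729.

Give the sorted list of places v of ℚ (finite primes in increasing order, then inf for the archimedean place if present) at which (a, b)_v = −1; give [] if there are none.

(a, b) ≡ (-12427387, 6516107) mod (ℚ^×)²; places V = {2, 3, 7, 11, 13, 19, 23, 31, 37, 41, 43, 53, ∞}.
(a,b)_23: α=0, u≡17; β=1, v≡2 (mod 23); (17|23)=-1, (2|23)=+1; sign (−1)^0·-1^1·+1^0 = -1.
(a,b)_13: α=0, u≡8; β=1, v≡11 (mod 13); (8|13)=-1, (11|13)=-1; sign (−1)^0·-1^1·-1^0 = -1.
(a,b)_53: α=1, u≡37; β=2, v≡32 (mod 53); (37|53)=+1, (32|53)=-1; sign (−1)^0·+1^2·-1^1 = -1.
(a,b)_43: α=1, u≡8; β=2, v≡36 (mod 43); (8|43)=-1, (36|43)=+1; sign (−1)^0·-1^2·+1^1 = +1.
(a,b)_37: α=0, u≡33; β=1, v≡4 (mod 37); (33|37)=+1, (4|37)=+1; sign (−1)^0·+1^1·+1^0 = +1.
(a,b)_2: α=6, β=8; u≡5, v≡3 (mod 8); ε(u)ε(v)=0·1, αω(v)=6·1, βω(u)=8·1; sum ≡ 0  ⇒  +1.
(a,b)_∞: sgn(-12427387)=−, sgn(6516107)=+, so +1.
(a,b)_41: α=1, u≡26; β=2, v≡5 (mod 41); (26|41)=-1, (5|41)=+1; sign (−1)^0·-1^2·+1^1 = +1.
(a,b)_31: α=0, u≡23; β=1, v≡24 (mod 31); (23|31)=-1, (24|31)=-1; sign (−1)^0·-1^1·-1^0 = -1.
(a,b)_19: α=1, u≡18; β=3, v≡13 (mod 19); (18|19)=-1, (13|19)=-1; sign (−1)^1·-1^3·-1^1 = -1.
(a,b)_7: α=1, u≡5; β=2, v≡3 (mod 7); (5|7)=-1, (3|7)=-1; sign (−1)^0·-1^2·-1^1 = -1.
(a,b)_11: α=0, u≡8; β=2, v≡1 (mod 11); (8|11)=-1, (1|11)=+1; sign (−1)^0·-1^2·+1^0 = +1.
(a,b)_3: α=-4, u≡2; β=-6, v≡2 (mod 3); (2|3)=-1, (2|3)=-1; sign (−1)^0·-1^-6·-1^-4 = +1.
|Ram(-12427387, 6516107)| = 6, even; anisotropic at {7, 13, 19, 23, 31, 53}.

[7, 13, 19, 23, 31, 53]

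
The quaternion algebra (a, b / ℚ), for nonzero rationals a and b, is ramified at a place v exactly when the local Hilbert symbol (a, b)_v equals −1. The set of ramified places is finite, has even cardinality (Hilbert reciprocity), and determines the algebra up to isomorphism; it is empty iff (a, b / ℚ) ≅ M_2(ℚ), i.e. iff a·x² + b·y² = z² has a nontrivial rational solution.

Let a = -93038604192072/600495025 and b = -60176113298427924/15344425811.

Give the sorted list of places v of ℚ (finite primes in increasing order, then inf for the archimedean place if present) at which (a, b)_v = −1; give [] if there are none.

[7, inf]

(a, b) ≡ (-2, -231) mod (ℚ^×)²; places V = {2, 3, 5, 7, 11, 13, 17, 19, 29, 37, ∞}.
(a,b)_∞: sgn(-2)=−, sgn(-231)=−, so -1.
(a,b)_17: α=0, u≡8; β=-2, v≡5 (mod 17); (8|17)=+1, (5|17)=-1; sign (−1)^0·+1^-2·-1^0 = +1.
(a,b)_3: α=4, u≡1; β=3, v≡1 (mod 3); (1|3)=+1, (1|3)=+1; sign (−1)^0·+1^3·+1^4 = +1.
(a,b)_11: α=2, u≡4; β=-1, v≡1 (mod 11); (4|11)=+1, (1|11)=+1; sign (−1)^0·+1^-1·+1^2 = +1.
(a,b)_7: α=4, u≡3; β=7, v≡4 (mod 7); (3|7)=-1, (4|7)=+1; sign (−1)^0·-1^7·+1^4 = -1.
(a,b)_13: α=-4, u≡5; β=-6, v≡3 (mod 13); (5|13)=-1, (3|13)=+1; sign (−1)^0·-1^-6·+1^-4 = +1.
(a,b)_29: α=-2, u≡27; β=0, v≡22 (mod 29); (27|29)=-1, (22|29)=+1; sign (−1)^0·-1^0·+1^-2 = +1.
(a,b)_37: α=2, u≡19; β=4, v≡11 (mod 37); (19|37)=-1, (11|37)=+1; sign (−1)^0·-1^4·+1^2 = +1.
(a,b)_5: α=-2, u≡3; β=0, v≡1 (mod 5); (3|5)=-1, (1|5)=+1; sign (−1)^0·-1^0·+1^-2 = +1.
(a,b)_2: α=3, β=2; u≡7, v≡1 (mod 8); ε(u)ε(v)=1·0, αω(v)=3·0, βω(u)=2·0; sum ≡ 0  ⇒  +1.
(a,b)_19: α=2, u≡9; β=2, v≡11 (mod 19); (9|19)=+1, (11|19)=+1; sign (−1)^0·+1^2·+1^2 = +1.
(-2, -231 / ℚ) ramifies at {7, ∞}: a division algebra.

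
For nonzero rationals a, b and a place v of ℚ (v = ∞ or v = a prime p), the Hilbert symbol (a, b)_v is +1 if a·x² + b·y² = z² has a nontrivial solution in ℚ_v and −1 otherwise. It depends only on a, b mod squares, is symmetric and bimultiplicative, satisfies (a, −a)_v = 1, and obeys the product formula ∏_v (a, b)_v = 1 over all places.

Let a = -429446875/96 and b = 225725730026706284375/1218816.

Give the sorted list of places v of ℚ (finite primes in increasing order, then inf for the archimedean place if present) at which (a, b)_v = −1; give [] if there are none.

[2, 3, 5, 13]

Mod squares: a ≡ -4290, b ≡ 455. Check v ∈ {∞, 2, 3, 5, 7, 11, 13, 23, 29, 31, 37}.
v=13: a=13^1·(≡11), b=13^1·(≡4) mod 13; (11|13)=-1, (4|13)=+1; (−1)^{1·1·6}·(-1)^1·(+1)^1 = -1.
v=∞: -4290 < 0 and 455 > 0  ⇒  (a,b)_∞ = +1.
v=29: a=29^0·(≡26), b=29^2·(≡13) mod 29; (26|29)=-1, (13|29)=+1; (−1)^{0·2·14}·(-1)^2·(+1)^0 = +1.
v=11: a=11^1·(≡10), b=11^4·(≡3) mod 11; (10|11)=-1, (3|11)=+1; (−1)^{1·4·5}·(-1)^4·(+1)^1 = +1.
v=5: a=5^5·(≡2), b=5^5·(≡1) mod 5; (2|5)=-1, (1|5)=+1; (−1)^{5·5·2}·(-1)^5·(+1)^5 = -1.
v=31: a=31^2·(≡7), b=31^2·(≡22) mod 31; (7|31)=+1, (22|31)=-1; (−1)^{2·2·15}·(+1)^2·(-1)^2 = +1.
v=3: a=3^-1·(≡1), b=3^-2·(≡2) mod 3; (1|3)=+1, (2|3)=-1; (−1)^{-1·-2·1}·(+1)^-2·(-1)^-1 = -1.
v=23: a=23^0·(≡10), b=23^-2·(≡1) mod 23; (10|23)=-1, (1|23)=+1; (−1)^{0·-2·11}·(-1)^-2·(+1)^0 = +1.
v=37: a=37^0·(≡18), b=37^2·(≡10) mod 37; (18|37)=-1, (10|37)=+1; (−1)^{0·2·18}·(-1)^2·(+1)^0 = +1.
v=7: a=7^0·(≡2), b=7^3·(≡4) mod 7; (2|7)=+1, (4|7)=+1; (−1)^{0·3·3}·(+1)^3·(+1)^0 = +1.
v=2: v_2(a)=-5, v_2(b)=-8; units ≡ 7, 7 (mod 8); ε·ε+αω+βω = 1·1+-5·0+-8·0 ≡ 1  ⇒  (a,b)_2 = -1.
Ram(-4290, 455) = {2, 3, 5, 13}; no ℚ_2-point on the conic.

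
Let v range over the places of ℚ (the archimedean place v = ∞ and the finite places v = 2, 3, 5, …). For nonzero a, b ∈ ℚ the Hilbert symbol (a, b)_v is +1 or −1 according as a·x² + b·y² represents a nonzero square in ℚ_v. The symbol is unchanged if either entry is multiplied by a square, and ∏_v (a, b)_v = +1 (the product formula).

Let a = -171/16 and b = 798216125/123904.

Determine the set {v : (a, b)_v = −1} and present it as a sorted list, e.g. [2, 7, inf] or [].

Mod squares: a ≡ -19, b ≡ 5. Check v ∈ {∞, 2, 3, 5, 7, 11, 19}.
v=2: v_2(a)=-4, v_2(b)=-10; units ≡ 5, 5 (mod 8); ε·ε+αω+βω = 0·0+-4·1+-10·1 ≡ 0  ⇒  (a,b)_2 = +1.
v=7: a=7^0·(≡2), b=7^2·(≡3) mod 7; (2|7)=+1, (3|7)=-1; (−1)^{0·2·3}·(+1)^2·(-1)^0 = +1.
v=19: a=19^1·(≡3), b=19^4·(≡9) mod 19; (3|19)=-1, (9|19)=+1; (−1)^{1·4·9}·(-1)^4·(+1)^1 = +1.
v=∞: -19 < 0 and 5 > 0  ⇒  (a,b)_∞ = +1.
v=3: a=3^2·(≡2), b=3^0·(≡2) mod 3; (2|3)=-1, (2|3)=-1; (−1)^{2·0·1}·(-1)^0·(-1)^2 = +1.
v=11: a=11^0·(≡1), b=11^-2·(≡3) mod 11; (1|11)=+1, (3|11)=+1; (−1)^{0·-2·5}·(+1)^-2·(+1)^0 = +1.
v=5: a=5^0·(≡4), b=5^3·(≡1) mod 5; (4|5)=+1, (1|5)=+1; (−1)^{0·3·2}·(+1)^3·(+1)^0 = +1.
Every local symbol is +1, so the conic -19·x² + 5·y² = z² has ℚ_v-points for all v and hence a ℚ-point; (a, b / ℚ) ≅ M_2(ℚ).

[]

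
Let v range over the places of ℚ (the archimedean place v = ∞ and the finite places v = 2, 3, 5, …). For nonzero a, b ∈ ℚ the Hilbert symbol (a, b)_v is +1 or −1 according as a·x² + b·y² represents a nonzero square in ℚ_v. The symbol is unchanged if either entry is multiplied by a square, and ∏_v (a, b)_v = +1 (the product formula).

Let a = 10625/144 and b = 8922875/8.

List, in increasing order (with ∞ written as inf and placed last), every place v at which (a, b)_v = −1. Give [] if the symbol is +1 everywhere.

[5, 17]

Mod squares: a ≡ 17, b ≡ 2470. Check v ∈ {∞, 2, 3, 5, 13, 17, 19}.
v=13: a=13^0·(≡4), b=13^1·(≡5) mod 13; (4|13)=+1, (5|13)=-1; (−1)^{0·1·6}·(+1)^1·(-1)^0 = +1.
v=2: v_2(a)=-4, v_2(b)=-3; units ≡ 1, 3 (mod 8); ε·ε+αω+βω = 0·1+-4·1+-3·0 ≡ 0  ⇒  (a,b)_2 = +1.
v=3: a=3^-2·(≡2), b=3^0·(≡1) mod 3; (2|3)=-1, (1|3)=+1; (−1)^{-2·0·1}·(-1)^0·(+1)^-2 = +1.
v=5: a=5^4·(≡3), b=5^3·(≡1) mod 5; (3|5)=-1, (1|5)=+1; (−1)^{4·3·2}·(-1)^3·(+1)^4 = -1.
v=19: a=19^0·(≡9), b=19^1·(≡5) mod 19; (9|19)=+1, (5|19)=+1; (−1)^{0·1·9}·(+1)^1·(+1)^0 = +1.
v=17: a=17^1·(≡8), b=17^2·(≡11) mod 17; (8|17)=+1, (11|17)=-1; (−1)^{1·2·8}·(+1)^2·(-1)^1 = -1.
v=∞: 17 > 0 and 2470 > 0  ⇒  (a,b)_∞ = +1.
Ram(17, 2470) = {5, 17}; no ℚ_5-point on the conic.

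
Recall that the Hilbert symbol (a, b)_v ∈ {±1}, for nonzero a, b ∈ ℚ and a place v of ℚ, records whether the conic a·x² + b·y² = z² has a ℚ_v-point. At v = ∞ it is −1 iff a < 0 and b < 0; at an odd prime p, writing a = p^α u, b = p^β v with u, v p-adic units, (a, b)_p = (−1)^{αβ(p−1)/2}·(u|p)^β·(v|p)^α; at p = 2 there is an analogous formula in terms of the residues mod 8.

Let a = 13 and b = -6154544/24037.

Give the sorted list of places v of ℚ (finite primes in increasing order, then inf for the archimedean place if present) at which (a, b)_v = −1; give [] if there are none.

[11, 13]

Mod squares: a ≡ 13, b ≡ -143. Check v ∈ {∞, 2, 11, 13, 17, 43}.
v=∞: 13 > 0 and -143 < 0  ⇒  (a,b)_∞ = +1.
v=11: a=11^0·(≡2), b=11^3·(≡9) mod 11; (2|11)=-1, (9|11)=+1; (−1)^{0·3·5}·(-1)^3·(+1)^0 = -1.
v=13: a=13^1·(≡1), b=13^-1·(≡11) mod 13; (1|13)=+1, (11|13)=-1; (−1)^{1·-1·6}·(+1)^-1·(-1)^1 = -1.
v=43: a=43^0·(≡13), b=43^-2·(≡30) mod 43; (13|43)=+1, (30|43)=-1; (−1)^{0·-2·21}·(+1)^-2·(-1)^0 = +1.
v=17: a=17^0·(≡13), b=17^2·(≡12) mod 17; (13|17)=+1, (12|17)=-1; (−1)^{0·2·8}·(+1)^2·(-1)^0 = +1.
v=2: v_2(a)=0, v_2(b)=4; units ≡ 5, 1 (mod 8); ε·ε+αω+βω = 0·0+0·0+4·1 ≡ 0  ⇒  (a,b)_2 = +1.
(13, -143 / ℚ) ramifies at {11, 13}: a division algebra.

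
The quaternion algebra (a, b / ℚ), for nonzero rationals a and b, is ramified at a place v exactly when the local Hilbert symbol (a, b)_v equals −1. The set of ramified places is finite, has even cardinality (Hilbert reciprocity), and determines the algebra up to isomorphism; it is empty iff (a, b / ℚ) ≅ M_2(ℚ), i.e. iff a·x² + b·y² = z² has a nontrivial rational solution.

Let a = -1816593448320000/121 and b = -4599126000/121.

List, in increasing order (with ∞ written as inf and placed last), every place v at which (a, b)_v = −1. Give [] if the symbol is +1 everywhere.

Mod squares: a ≡ -23, b ≡ -2415. Check v ∈ {∞, 2, 3, 5, 7, 11, 23}.
v=11: a=11^-2·(≡2), b=11^-2·(≡4) mod 11; (2|11)=-1, (4|11)=+1; (−1)^{-2·-2·5}·(-1)^-2·(+1)^-2 = +1.
v=5: a=5^4·(≡3), b=5^3·(≡2) mod 5; (3|5)=-1, (2|5)=-1; (−1)^{4·3·2}·(-1)^3·(-1)^4 = -1.
v=7: a=7^2·(≡5), b=7^1·(≡6) mod 7; (5|7)=-1, (6|7)=-1; (−1)^{2·1·3}·(-1)^1·(-1)^2 = -1.
v=∞: -23 < 0 and -2415 < 0  ⇒  (a,b)_∞ = -1.
v=23: a=23^5·(≡14), b=23^3·(≡20) mod 23; (14|23)=-1, (20|23)=-1; (−1)^{5·3·11}·(-1)^3·(-1)^5 = -1.
v=3: a=3^2·(≡1), b=3^3·(≡2) mod 3; (1|3)=+1, (2|3)=-1; (−1)^{2·3·1}·(+1)^3·(-1)^2 = +1.
v=2: v_2(a)=10, v_2(b)=4; units ≡ 1, 1 (mod 8); ε·ε+αω+βω = 0·0+10·0+4·0 ≡ 0  ⇒  (a,b)_2 = +1.
|Ram(-23, -2415)| = 4, even; anisotropic at {5, 7, 23, ∞}.

[5, 7, 23, inf]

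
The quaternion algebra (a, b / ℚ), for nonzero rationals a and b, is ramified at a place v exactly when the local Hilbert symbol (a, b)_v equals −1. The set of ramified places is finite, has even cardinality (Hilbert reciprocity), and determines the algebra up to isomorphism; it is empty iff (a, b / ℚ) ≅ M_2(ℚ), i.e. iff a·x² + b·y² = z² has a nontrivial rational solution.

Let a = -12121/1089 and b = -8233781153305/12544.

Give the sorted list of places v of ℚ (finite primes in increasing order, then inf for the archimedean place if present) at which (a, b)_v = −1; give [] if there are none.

[2, 37, 43, inf]

(a, b) ≡ (-12121, -7151545) mod (ℚ^×)²; places V = {2, 3, 5, 7, 11, 17, 23, 29, 31, 37, 43, ∞}.
(a,b)_43: α=0, u≡28; β=1, v≡40 (mod 43); (28|43)=-1, (40|43)=+1; sign (−1)^0·-1^1·+1^0 = -1.
(a,b)_31: α=1, u≡3; β=1, v≡7 (mod 31); (3|31)=-1, (7|31)=+1; sign (−1)^1·-1^1·+1^1 = +1.
(a,b)_23: α=1, u≡6; β=0, v≡12 (mod 23); (6|23)=+1, (12|23)=+1; sign (−1)^0·+1^0·+1^1 = +1.
(a,b)_29: α=0, u≡20; β=3, v≡15 (mod 29); (20|29)=+1, (15|29)=-1; sign (−1)^0·+1^3·-1^0 = +1.
(a,b)_37: α=0, u≡31; β=3, v≡7 (mod 37); (31|37)=-1, (7|37)=+1; sign (−1)^0·-1^3·+1^0 = -1.
(a,b)_11: α=-2, u≡5; β=0, v≡10 (mod 11); (5|11)=+1, (10|11)=-1; sign (−1)^0·+1^0·-1^-2 = +1.
(a,b)_3: α=-2, u≡2; β=0, v≡2 (mod 3); (2|3)=-1, (2|3)=-1; sign (−1)^0·-1^0·-1^-2 = +1.
(a,b)_∞: sgn(-12121)=−, sgn(-7151545)=−, so -1.
(a,b)_2: α=0, β=-8; u≡7, v≡7 (mod 8); ε(u)ε(v)=1·1, αω(v)=0·0, βω(u)=-8·0; sum ≡ 1  ⇒  -1.
(a,b)_17: α=1, u≡1; β=0, v≡4 (mod 17); (1|17)=+1, (4|17)=+1; sign (−1)^0·+1^0·+1^1 = +1.
(a,b)_5: α=0, u≡1; β=1, v≡1 (mod 5); (1|5)=+1, (1|5)=+1; sign (−1)^0·+1^1·+1^0 = +1.
(a,b)_7: α=0, u≡6; β=-2, v≡5 (mod 7); (6|7)=-1, (5|7)=-1; sign (−1)^0·-1^-2·-1^0 = +1.
Ram(-12121, -7151545) = {2, 37, 43, ∞}; no ℚ_2-point on the conic.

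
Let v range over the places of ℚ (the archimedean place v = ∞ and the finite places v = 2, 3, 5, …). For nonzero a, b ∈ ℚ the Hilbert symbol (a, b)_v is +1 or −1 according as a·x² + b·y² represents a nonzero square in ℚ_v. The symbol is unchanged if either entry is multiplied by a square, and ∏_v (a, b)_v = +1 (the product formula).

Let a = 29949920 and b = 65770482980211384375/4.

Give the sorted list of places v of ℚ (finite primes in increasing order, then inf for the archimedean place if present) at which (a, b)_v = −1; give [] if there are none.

[2, 3, 5, 7]

Mod squares: a ≡ 15470, b ≡ 15015. Check v ∈ {∞, 2, 3, 5, 7, 11, 13, 17}.
v=17: a=17^1·(≡16), b=17^2·(≡8) mod 17; (16|17)=+1, (8|17)=+1; (−1)^{1·2·8}·(+1)^2·(+1)^1 = +1.
v=11: a=11^2·(≡9), b=11^7·(≡9) mod 11; (9|11)=+1, (9|11)=+1; (−1)^{2·7·5}·(+1)^7·(+1)^2 = +1.
v=5: a=5^1·(≡4), b=5^5·(≡2) mod 5; (4|5)=+1, (2|5)=-1; (−1)^{1·5·2}·(+1)^5·(-1)^1 = -1.
v=13: a=13^1·(≡6), b=13^3·(≡11) mod 13; (6|13)=-1, (11|13)=-1; (−1)^{1·3·6}·(-1)^3·(-1)^1 = +1.
v=3: a=3^0·(≡2), b=3^5·(≡1) mod 3; (2|3)=-1, (1|3)=+1; (−1)^{0·5·1}·(-1)^5·(+1)^0 = -1.
v=2: v_2(a)=5, v_2(b)=-2; units ≡ 7, 7 (mod 8); ε·ε+αω+βω = 1·1+5·0+-2·0 ≡ 1  ⇒  (a,b)_2 = -1.
v=∞: 15470 > 0 and 15015 > 0  ⇒  (a,b)_∞ = +1.
v=7: a=7^1·(≡6), b=7^1·(≡5) mod 7; (6|7)=-1, (5|7)=-1; (−1)^{1·1·3}·(-1)^1·(-1)^1 = -1.
Ram(15470, 15015) = {2, 3, 5, 7}; no ℚ_2-point on the conic.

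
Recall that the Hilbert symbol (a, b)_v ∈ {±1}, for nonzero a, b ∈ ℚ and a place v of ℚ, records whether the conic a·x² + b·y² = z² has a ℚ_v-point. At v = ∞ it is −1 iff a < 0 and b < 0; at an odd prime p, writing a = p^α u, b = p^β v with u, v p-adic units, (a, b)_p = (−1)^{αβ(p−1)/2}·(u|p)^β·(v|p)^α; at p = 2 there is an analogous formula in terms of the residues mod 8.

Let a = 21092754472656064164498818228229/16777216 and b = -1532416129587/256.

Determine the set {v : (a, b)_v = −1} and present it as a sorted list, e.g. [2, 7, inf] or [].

[43, 53]

Mod squares: a ≡ 3741, b ≡ -84323. Check v ∈ {∞, 2, 3, 7, 29, 37, 43, 53}.
v=∞: 3741 > 0 and -84323 < 0  ⇒  (a,b)_∞ = +1.
v=43: a=43^3·(≡23), b=43^1·(≡38) mod 43; (23|43)=+1, (38|43)=+1; (−1)^{3·1·21}·(+1)^1·(+1)^3 = -1.
v=53: a=53^2·(≡30), b=53^1·(≡47) mod 53; (30|53)=-1, (47|53)=+1; (−1)^{2·1·26}·(-1)^1·(+1)^2 = -1.
v=37: a=37^2·(≡1), b=37^1·(≡13) mod 37; (1|37)=+1, (13|37)=-1; (−1)^{2·1·18}·(+1)^1·(-1)^2 = +1.
v=29: a=29^5·(≡9), b=29^2·(≡16) mod 29; (9|29)=+1, (16|29)=+1; (−1)^{5·2·14}·(+1)^2·(+1)^5 = +1.
v=3: a=3^5·(≡2), b=3^2·(≡1) mod 3; (2|3)=-1, (1|3)=+1; (−1)^{5·2·1}·(-1)^2·(+1)^5 = +1.
v=2: v_2(a)=-24, v_2(b)=-8; units ≡ 5, 5 (mod 8); ε·ε+αω+βω = 0·0+-24·1+-8·1 ≡ 0  ⇒  (a,b)_2 = +1.
v=7: a=7^12·(≡5), b=7^4·(≡3) mod 7; (5|7)=-1, (3|7)=-1; (−1)^{12·4·3}·(-1)^4·(-1)^12 = +1.
(3741, -84323 / ℚ) ramifies at {43, 53}: a division algebra.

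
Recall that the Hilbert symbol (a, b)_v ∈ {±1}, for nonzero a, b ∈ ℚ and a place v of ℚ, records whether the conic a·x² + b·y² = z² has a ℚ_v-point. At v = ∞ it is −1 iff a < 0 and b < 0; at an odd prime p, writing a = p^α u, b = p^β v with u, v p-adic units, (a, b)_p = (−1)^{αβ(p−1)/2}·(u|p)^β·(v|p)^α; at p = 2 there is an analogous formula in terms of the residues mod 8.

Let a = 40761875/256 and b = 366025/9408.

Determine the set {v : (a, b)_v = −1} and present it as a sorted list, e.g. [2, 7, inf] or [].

[2, 3]

(a, b) ≡ (11, 3) mod (ℚ^×)²; places V = {2, 3, 5, 7, 11, ∞}.
(a,b)_3: α=0, u≡2; β=-1, v≡1 (mod 3); (2|3)=-1, (1|3)=+1; sign (−1)^0·-1^-1·+1^0 = -1.
(a,b)_7: α=2, u≡4; β=-2, v≡3 (mod 7); (4|7)=+1, (3|7)=-1; sign (−1)^0·+1^-2·-1^2 = +1.
(a,b)_∞: sgn(11)=+, sgn(3)=+, so +1.
(a,b)_11: α=3, u≡4; β=4, v≡1 (mod 11); (4|11)=+1, (1|11)=+1; sign (−1)^0·+1^4·+1^3 = +1.
(a,b)_5: α=4, u≡4; β=2, v≡2 (mod 5); (4|5)=+1, (2|5)=-1; sign (−1)^0·+1^2·-1^4 = +1.
(a,b)_2: α=-8, β=-6; u≡3, v≡3 (mod 8); ε(u)ε(v)=1·1, αω(v)=-8·1, βω(u)=-6·1; sum ≡ 1  ⇒  -1.
Ram(11, 3) = {2, 3}; no ℚ_2-point on the conic.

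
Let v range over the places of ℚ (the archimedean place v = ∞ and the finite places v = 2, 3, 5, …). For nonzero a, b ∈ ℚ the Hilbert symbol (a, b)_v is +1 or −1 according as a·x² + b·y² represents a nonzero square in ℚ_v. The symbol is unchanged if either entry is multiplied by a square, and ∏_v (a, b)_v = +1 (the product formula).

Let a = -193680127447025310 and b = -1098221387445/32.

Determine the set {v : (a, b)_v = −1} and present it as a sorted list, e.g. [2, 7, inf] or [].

Mod squares: a ≡ -510, b ≡ -17290. Check v ∈ {∞, 2, 3, 5, 7, 13, 17, 19}.
v=17: a=17^5·(≡1), b=17^4·(≡2) mod 17; (1|17)=+1, (2|17)=+1; (−1)^{5·4·8}·(+1)^4·(+1)^5 = +1.
v=∞: -510 < 0 and -17290 < 0  ⇒  (a,b)_∞ = -1.
v=19: a=19^2·(≡8), b=19^1·(≡10) mod 19; (8|19)=-1, (10|19)=-1; (−1)^{2·1·9}·(-1)^1·(-1)^2 = -1.
v=13: a=13^4·(≡10), b=13^3·(≡12) mod 13; (10|13)=+1, (12|13)=+1; (−1)^{4·3·6}·(+1)^3·(+1)^4 = +1.
v=3: a=3^3·(≡1), b=3^2·(≡2) mod 3; (1|3)=+1, (2|3)=-1; (−1)^{3·2·1}·(+1)^2·(-1)^3 = -1.
v=2: v_2(a)=1, v_2(b)=-5; units ≡ 1, 3 (mod 8); ε·ε+αω+βω = 0·1+1·1+-5·0 ≡ 1  ⇒  (a,b)_2 = -1.
v=7: a=7^2·(≡4), b=7^1·(≡1) mod 7; (4|7)=+1, (1|7)=+1; (−1)^{2·1·3}·(+1)^1·(+1)^2 = +1.
v=5: a=5^1·(≡3), b=5^1·(≡3) mod 5; (3|5)=-1, (3|5)=-1; (−1)^{1·1·2}·(-1)^1·(-1)^1 = +1.
Ram(-510, -17290) = {2, 3, 19, ∞}; no ℚ_2-point on the conic.

[2, 3, 19, inf]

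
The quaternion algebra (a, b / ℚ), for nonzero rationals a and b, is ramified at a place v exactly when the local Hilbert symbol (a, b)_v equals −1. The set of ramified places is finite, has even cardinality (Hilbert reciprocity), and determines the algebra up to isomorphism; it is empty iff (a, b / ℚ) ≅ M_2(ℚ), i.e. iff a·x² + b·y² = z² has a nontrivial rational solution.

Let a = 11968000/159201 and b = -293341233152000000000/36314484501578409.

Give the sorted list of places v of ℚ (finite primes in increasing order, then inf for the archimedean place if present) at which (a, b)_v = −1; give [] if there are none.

Mod squares: a ≡ 1870, b ≡ -5. Check v ∈ {∞, 2, 3, 5, 7, 11, 17, 19}.
v=7: a=7^-2·(≡2), b=7^-6·(≡1) mod 7; (2|7)=+1, (1|7)=+1; (−1)^{-2·-6·3}·(+1)^-6·(+1)^-2 = +1.
v=17: a=17^1·(≡1), b=17^2·(≡5) mod 17; (1|17)=+1, (5|17)=-1; (−1)^{1·2·8}·(+1)^2·(-1)^1 = -1.
v=19: a=19^-2·(≡13), b=19^-6·(≡10) mod 19; (13|19)=-1, (10|19)=-1; (−1)^{-2·-6·9}·(-1)^-6·(-1)^-2 = +1.
v=11: a=11^1·(≡5), b=11^2·(≡7) mod 11; (5|11)=+1, (7|11)=-1; (−1)^{1·2·5}·(+1)^2·(-1)^1 = -1.
v=5: a=5^3·(≡4), b=5^9·(≡4) mod 5; (4|5)=+1, (4|5)=+1; (−1)^{3·9·2}·(+1)^9·(+1)^3 = +1.
v=3: a=3^-2·(≡1), b=3^-8·(≡1) mod 3; (1|3)=+1, (1|3)=+1; (−1)^{-2·-8·1}·(+1)^-8·(+1)^-2 = +1.
v=∞: 1870 > 0 and -5 < 0  ⇒  (a,b)_∞ = +1.
v=2: v_2(a)=9, v_2(b)=32; units ≡ 7, 3 (mod 8); ε·ε+αω+βω = 1·1+9·1+32·0 ≡ 0  ⇒  (a,b)_2 = +1.
(1870, -5 / ℚ) ramifies at {11, 17}: a division algebra.

[11, 17]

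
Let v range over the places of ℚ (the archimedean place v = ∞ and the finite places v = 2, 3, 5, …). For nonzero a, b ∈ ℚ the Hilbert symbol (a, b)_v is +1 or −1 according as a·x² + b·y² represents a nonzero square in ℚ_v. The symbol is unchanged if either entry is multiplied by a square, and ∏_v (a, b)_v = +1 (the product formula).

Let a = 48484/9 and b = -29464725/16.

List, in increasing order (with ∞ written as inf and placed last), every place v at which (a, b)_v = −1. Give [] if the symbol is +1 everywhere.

Mod squares: a ≡ 12121, b ≡ -1178589. Check v ∈ {∞, 2, 3, 5, 17, 19, 23, 29, 31}.
v=3: a=3^-2·(≡1), b=3^1·(≡2) mod 3; (1|3)=+1, (2|3)=-1; (−1)^{-2·1·1}·(+1)^1·(-1)^-2 = +1.
v=5: a=5^0·(≡1), b=5^2·(≡1) mod 5; (1|5)=+1, (1|5)=+1; (−1)^{0·2·2}·(+1)^2·(+1)^0 = +1.
v=17: a=17^1·(≡9), b=17^0·(≡2) mod 17; (9|17)=+1, (2|17)=+1; (−1)^{1·0·8}·(+1)^0·(+1)^1 = +1.
v=31: a=31^1·(≡5), b=31^1·(≡1) mod 31; (5|31)=+1, (1|31)=+1; (−1)^{1·1·15}·(+1)^1·(+1)^1 = -1.
v=23: a=23^1·(≡17), b=23^1·(≡3) mod 23; (17|23)=-1, (3|23)=+1; (−1)^{1·1·11}·(-1)^1·(+1)^1 = +1.
v=2: v_2(a)=2, v_2(b)=-4; units ≡ 1, 3 (mod 8); ε·ε+αω+βω = 0·1+2·1+-4·0 ≡ 0  ⇒  (a,b)_2 = +1.
v=∞: 12121 > 0 and -1178589 < 0  ⇒  (a,b)_∞ = +1.
v=29: a=29^0·(≡6), b=29^1·(≡3) mod 29; (6|29)=+1, (3|29)=-1; (−1)^{0·1·14}·(+1)^1·(-1)^0 = +1.
v=19: a=19^0·(≡8), b=19^1·(≡11) mod 19; (8|19)=-1, (11|19)=+1; (−1)^{0·1·9}·(-1)^1·(+1)^0 = -1.
Ram(12121, -1178589) = {19, 31}; no ℚ_19-point on the conic.

[19, 31]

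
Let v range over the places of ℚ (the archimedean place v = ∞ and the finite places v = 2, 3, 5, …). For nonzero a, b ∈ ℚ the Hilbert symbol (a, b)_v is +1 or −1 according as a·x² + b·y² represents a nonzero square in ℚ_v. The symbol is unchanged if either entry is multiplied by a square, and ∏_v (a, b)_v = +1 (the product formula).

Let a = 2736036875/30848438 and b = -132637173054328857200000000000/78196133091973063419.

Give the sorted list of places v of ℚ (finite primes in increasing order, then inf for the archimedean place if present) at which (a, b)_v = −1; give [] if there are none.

(a, b) ≡ (11362, -27170) mod (ℚ^×)²; places V = {2, 3, 5, 7, 11, 13, 17, 19, 23, 53, ∞}.
(a,b)_13: α=1, u≡3; β=3, v≡4 (mod 13); (3|13)=+1, (4|13)=+1; sign (−1)^0·+1^3·+1^1 = +1.
(a,b)_23: α=1, u≡17; β=2, v≡13 (mod 23); (17|23)=-1, (13|23)=+1; sign (−1)^0·-1^2·+1^1 = +1.
(a,b)_∞: sgn(11362)=+, sgn(-27170)=−, so +1.
(a,b)_3: α=0, u≡1; β=-2, v≡1 (mod 3); (1|3)=+1, (1|3)=+1; sign (−1)^0·+1^-2·+1^0 = +1.
(a,b)_11: α=4, u≡8; β=11, v≡1 (mod 11); (8|11)=-1, (1|11)=+1; sign (−1)^0·-1^11·+1^4 = -1.
(a,b)_19: α=-1, u≡16; β=-1, v≡12 (mod 19); (16|19)=+1, (12|19)=-1; sign (−1)^1·+1^-1·-1^-1 = +1.
(a,b)_2: α=-1, β=13; u≡1, v≡7 (mod 8); ε(u)ε(v)=0·1, αω(v)=-1·0, βω(u)=13·0; sum ≡ 0  ⇒  +1.
(a,b)_5: α=4, u≡3; β=11, v≡1 (mod 5); (3|5)=-1, (1|5)=+1; sign (−1)^0·-1^11·+1^4 = -1.
(a,b)_53: α=-2, u≡35; β=-4, v≡30 (mod 53); (35|53)=-1, (30|53)=-1; sign (−1)^0·-1^-4·-1^-2 = +1.
(a,b)_7: α=0, u≡1; β=-4, v≡4 (mod 7); (1|7)=+1, (4|7)=+1; sign (−1)^0·+1^-4·+1^0 = +1.
(a,b)_17: α=-2, u≡7; β=-6, v≡16 (mod 17); (7|17)=-1, (16|17)=+1; sign (−1)^0·-1^-6·+1^-2 = +1.
(11362, -27170 / ℚ) ramifies at {5, 11}: a division algebra.

[5, 11]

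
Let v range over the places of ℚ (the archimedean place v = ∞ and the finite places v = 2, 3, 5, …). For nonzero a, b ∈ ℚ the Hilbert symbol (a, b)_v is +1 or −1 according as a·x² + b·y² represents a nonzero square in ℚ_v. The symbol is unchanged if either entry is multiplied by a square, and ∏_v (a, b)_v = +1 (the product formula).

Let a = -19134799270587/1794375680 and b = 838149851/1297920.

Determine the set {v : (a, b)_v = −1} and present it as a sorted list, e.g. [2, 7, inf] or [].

Mod squares: a ≡ -15, b ≡ 330. Check v ∈ {∞, 2, 3, 5, 7, 11, 13, 29, 37, 43}.
v=2: v_2(a)=-18, v_2(b)=-9; units ≡ 1, 5 (mod 8); ε·ε+αω+βω = 0·0+-18·1+-9·0 ≡ 0  ⇒  (a,b)_2 = +1.
v=13: a=13^2·(≡6), b=13^-2·(≡11) mod 13; (6|13)=-1, (11|13)=-1; (−1)^{2·-2·6}·(-1)^-2·(-1)^2 = +1.
v=43: a=43^0·(≡5), b=43^2·(≡26) mod 43; (5|43)=-1, (26|43)=-1; (−1)^{0·2·21}·(-1)^2·(-1)^0 = +1.
v=∞: -15 < 0 and 330 > 0  ⇒  (a,b)_∞ = +1.
v=29: a=29^4·(≡19), b=29^2·(≡8) mod 29; (19|29)=-1, (8|29)=-1; (−1)^{4·2·14}·(-1)^2·(-1)^4 = +1.
v=37: a=37^-2·(≡14), b=37^0·(≡4) mod 37; (14|37)=-1, (4|37)=+1; (−1)^{-2·0·18}·(-1)^0·(+1)^-2 = +1.
v=7: a=7^2·(≡5), b=7^2·(≡4) mod 7; (5|7)=-1, (4|7)=+1; (−1)^{2·2·3}·(-1)^2·(+1)^2 = +1.
v=5: a=5^-1·(≡3), b=5^-1·(≡4) mod 5; (3|5)=-1, (4|5)=+1; (−1)^{-1·-1·2}·(-1)^-1·(+1)^-1 = -1.
v=3: a=3^3·(≡1), b=3^-1·(≡2) mod 3; (1|3)=+1, (2|3)=-1; (−1)^{3·-1·1}·(+1)^-1·(-1)^3 = +1.
v=11: a=11^2·(≡7), b=11^1·(≡10) mod 11; (7|11)=-1, (10|11)=-1; (−1)^{2·1·5}·(-1)^1·(-1)^2 = -1.
(-15, 330 / ℚ) ramifies at {5, 11}: a division algebra.

[5, 11]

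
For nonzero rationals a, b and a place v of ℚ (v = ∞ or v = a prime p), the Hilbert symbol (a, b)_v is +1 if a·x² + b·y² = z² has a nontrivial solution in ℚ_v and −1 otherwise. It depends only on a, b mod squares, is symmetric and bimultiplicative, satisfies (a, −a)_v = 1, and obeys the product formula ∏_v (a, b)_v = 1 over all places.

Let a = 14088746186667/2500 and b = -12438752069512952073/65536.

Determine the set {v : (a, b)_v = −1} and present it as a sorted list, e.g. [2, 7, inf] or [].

Mod squares: a ≡ 3, b ≡ -7337. Check v ∈ {∞, 2, 3, 5, 11, 19, 23, 29}.
v=29: a=29^2·(≡18), b=29^3·(≡21) mod 29; (18|29)=-1, (21|29)=-1; (−1)^{2·3·14}·(-1)^3·(-1)^2 = -1.
v=2: v_2(a)=-2, v_2(b)=-16; units ≡ 3, 7 (mod 8); ε·ε+αω+βω = 1·1+-2·0+-16·1 ≡ 1  ⇒  (a,b)_2 = -1.
v=5: a=5^-4·(≡3), b=5^0·(≡2) mod 5; (3|5)=-1, (2|5)=-1; (−1)^{-4·0·2}·(-1)^0·(-1)^-4 = +1.
v=19: a=19^4·(≡2), b=19^6·(≡7) mod 19; (2|19)=-1, (7|19)=+1; (−1)^{4·6·9}·(-1)^6·(+1)^4 = +1.
v=23: a=23^2·(≡13), b=23^3·(≡12) mod 23; (13|23)=+1, (12|23)=+1; (−1)^{2·3·11}·(+1)^3·(+1)^2 = +1.
v=∞: 3 > 0 and -7337 < 0  ⇒  (a,b)_∞ = +1.
v=11: a=11^0·(≡3), b=11^1·(≡1) mod 11; (3|11)=+1, (1|11)=+1; (−1)^{0·1·5}·(+1)^1·(+1)^0 = +1.
v=3: a=3^5·(≡1), b=3^4·(≡1) mod 3; (1|3)=+1, (1|3)=+1; (−1)^{5·4·1}·(+1)^4·(+1)^5 = +1.
|Ram(3, -7337)| = 2, even; anisotropic at {2, 29}.

[2, 29]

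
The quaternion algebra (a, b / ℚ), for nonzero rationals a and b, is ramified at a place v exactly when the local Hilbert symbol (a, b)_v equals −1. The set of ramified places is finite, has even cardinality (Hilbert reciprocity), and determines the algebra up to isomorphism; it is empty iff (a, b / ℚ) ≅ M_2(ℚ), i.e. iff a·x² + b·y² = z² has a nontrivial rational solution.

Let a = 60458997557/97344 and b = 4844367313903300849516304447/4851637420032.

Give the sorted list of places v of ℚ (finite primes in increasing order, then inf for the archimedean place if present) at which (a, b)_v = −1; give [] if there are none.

[2, 43]

(a, b) ≡ (513893, 54094) mod (ℚ^×)²; places V = {2, 3, 7, 13, 17, 19, 37, 43, ∞}.
(a,b)_43: α=1, u≡38; β=3, v≡41 (mod 43); (38|43)=+1, (41|43)=+1; sign (−1)^1·+1^3·+1^1 = -1.
(a,b)_2: α=-6, β=-21; u≡5, v≡7 (mod 8); ε(u)ε(v)=0·1, αω(v)=-6·0, βω(u)=-21·1; sum ≡ 1  ⇒  -1.
(a,b)_37: α=1, u≡2; β=3, v≡35 (mod 37); (2|37)=-1, (35|37)=-1; sign (−1)^0·-1^3·-1^1 = +1.
(a,b)_19: α=1, u≡15; β=2, v≡7 (mod 19); (15|19)=-1, (7|19)=+1; sign (−1)^0·-1^2·+1^1 = +1.
(a,b)_13: α=-2, u≡9; β=-4, v≡3 (mod 13); (9|13)=+1, (3|13)=+1; sign (−1)^0·+1^-4·+1^-2 = +1.
(a,b)_∞: sgn(513893)=+, sgn(54094)=+, so +1.
(a,b)_7: α=6, u≡1; β=14, v≡6 (mod 7); (1|7)=+1, (6|7)=-1; sign (−1)^0·+1^14·-1^6 = +1.
(a,b)_3: α=-2, u≡2; β=-4, v≡1 (mod 3); (2|3)=-1, (1|3)=+1; sign (−1)^0·-1^-4·+1^-2 = +1.
(a,b)_17: α=1, u≡5; β=3, v≡5 (mod 17); (5|17)=-1, (5|17)=-1; sign (−1)^0·-1^3·-1^1 = +1.
(513893, 54094 / ℚ) ramifies at {2, 43}: a division algebra.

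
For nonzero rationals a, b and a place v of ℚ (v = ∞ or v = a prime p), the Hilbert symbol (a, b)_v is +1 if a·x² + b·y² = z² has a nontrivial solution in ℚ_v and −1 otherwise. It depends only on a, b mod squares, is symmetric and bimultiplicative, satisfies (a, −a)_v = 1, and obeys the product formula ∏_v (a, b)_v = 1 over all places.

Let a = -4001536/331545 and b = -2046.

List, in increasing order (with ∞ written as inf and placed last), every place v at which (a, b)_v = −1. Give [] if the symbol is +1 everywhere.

Mod squares: a ≡ -110055, b ≡ -2046. Check v ∈ {∞, 2, 3, 5, 7, 11, 23, 29, 31}.
v=5: a=5^-1·(≡1), b=5^0·(≡4) mod 5; (1|5)=+1, (4|5)=+1; (−1)^{-1·0·2}·(+1)^0·(+1)^-1 = +1.
v=31: a=31^-2·(≡17), b=31^1·(≡27) mod 31; (17|31)=-1, (27|31)=-1; (−1)^{-2·1·15}·(-1)^1·(-1)^-2 = -1.
v=3: a=3^-1·(≡2), b=3^1·(≡2) mod 3; (2|3)=-1, (2|3)=-1; (−1)^{-1·1·1}·(-1)^1·(-1)^-1 = -1.
v=7: a=7^2·(≡3), b=7^0·(≡5) mod 7; (3|7)=-1, (5|7)=-1; (−1)^{2·0·3}·(-1)^0·(-1)^2 = +1.
v=11: a=11^1·(≡1), b=11^1·(≡1) mod 11; (1|11)=+1, (1|11)=+1; (−1)^{1·1·5}·(+1)^1·(+1)^1 = -1.
v=23: a=23^-1·(≡7), b=23^0·(≡1) mod 23; (7|23)=-1, (1|23)=+1; (−1)^{-1·0·11}·(-1)^0·(+1)^-1 = +1.
v=∞: -110055 < 0 and -2046 < 0  ⇒  (a,b)_∞ = -1.
v=2: v_2(a)=8, v_2(b)=1; units ≡ 1, 1 (mod 8); ε·ε+αω+βω = 0·0+8·0+1·0 ≡ 0  ⇒  (a,b)_2 = +1.
v=29: a=29^1·(≡5), b=29^0·(≡13) mod 29; (5|29)=+1, (13|29)=+1; (−1)^{1·0·14}·(+1)^0·(+1)^1 = +1.
Ram(-110055, -2046) = {3, 11, 31, ∞}; no ℚ_3-point on the conic.

[3, 11, 31, inf]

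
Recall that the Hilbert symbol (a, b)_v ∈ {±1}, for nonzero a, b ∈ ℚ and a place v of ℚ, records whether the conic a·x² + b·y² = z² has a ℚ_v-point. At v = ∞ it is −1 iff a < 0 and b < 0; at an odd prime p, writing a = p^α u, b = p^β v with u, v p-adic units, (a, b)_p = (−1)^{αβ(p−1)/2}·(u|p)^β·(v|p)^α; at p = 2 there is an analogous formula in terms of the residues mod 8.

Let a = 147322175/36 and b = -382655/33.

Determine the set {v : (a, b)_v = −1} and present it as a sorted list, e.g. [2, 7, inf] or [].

[3, 5, 7, 11]

(a, b) ≡ (143, -15015) mod (ℚ^×)²; places V = {2, 3, 5, 7, 11, 13, 29, ∞}.
(a,b)_3: α=-2, u≡2; β=-1, v≡2 (mod 3); (2|3)=-1, (2|3)=-1; sign (−1)^0·-1^-1·-1^-2 = -1.
(a,b)_∞: sgn(143)=+, sgn(-15015)=−, so +1.
(a,b)_11: α=1, u≡6; β=-1, v≡8 (mod 11); (6|11)=-1, (8|11)=-1; sign (−1)^1·-1^-1·-1^1 = -1.
(a,b)_13: α=1, u≡5; β=1, v≡7 (mod 13); (5|13)=-1, (7|13)=-1; sign (−1)^0·-1^1·-1^1 = +1.
(a,b)_5: α=2, u≡2; β=1, v≡3 (mod 5); (2|5)=-1, (3|5)=-1; sign (−1)^0·-1^1·-1^2 = -1.
(a,b)_29: α=2, u≡27; β=2, v≡24 (mod 29); (27|29)=-1, (24|29)=+1; sign (−1)^0·-1^2·+1^2 = +1.
(a,b)_7: α=2, u≡5; β=1, v≡1 (mod 7); (5|7)=-1, (1|7)=+1; sign (−1)^0·-1^1·+1^2 = -1.
(a,b)_2: α=-2, β=0; u≡7, v≡1 (mod 8); ε(u)ε(v)=1·0, αω(v)=-2·0, βω(u)=0·0; sum ≡ 0  ⇒  +1.
Ram(143, -15015) = {3, 5, 7, 11}; no ℚ_3-point on the conic.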